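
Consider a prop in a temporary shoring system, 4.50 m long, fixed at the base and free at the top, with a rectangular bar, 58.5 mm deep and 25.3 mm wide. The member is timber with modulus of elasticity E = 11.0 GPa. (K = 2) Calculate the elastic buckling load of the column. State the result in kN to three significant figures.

Buckling occurs about the weak axis: I_min = h·b³/12 with b = 25.3 mm (the shorter side).
I_min = 58.5×25.3³/12 = 7.895×10^4 mm⁴
I = 7.895×10^4 mm⁴ = 7.895×10^-8 m⁴
Effective length L_e = K·L = 2 × 4.50 = 9.000 m
P_cr = π²EI / L_e² = π² × 11.0×10⁹ × 7.895×10^-8 / 9.000² = 105.8 N

P_cr ≈ 0.106 kN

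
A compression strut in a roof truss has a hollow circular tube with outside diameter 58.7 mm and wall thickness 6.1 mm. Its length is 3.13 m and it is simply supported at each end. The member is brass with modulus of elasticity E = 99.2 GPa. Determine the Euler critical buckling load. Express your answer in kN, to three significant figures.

Inner diameter d_i = 58.7 − 2×6.1 = 46.50 mm
I = π(d_o⁴ − d_i⁴)/64 = π(58.7⁴ − 46.50⁴)/64 = 3.533×10^5 mm⁴
I = 3.533×10^5 mm⁴ = 3.533×10^-7 m⁴
Effective length L_e = K·L = 1 × 3.13 = 3.130 m
P_cr = π²EI / L_e² = π² × 99.2×10⁹ × 3.533×10^-7 / 3.130² = 3.531×10^4 N

P_cr ≈ 35.3 kN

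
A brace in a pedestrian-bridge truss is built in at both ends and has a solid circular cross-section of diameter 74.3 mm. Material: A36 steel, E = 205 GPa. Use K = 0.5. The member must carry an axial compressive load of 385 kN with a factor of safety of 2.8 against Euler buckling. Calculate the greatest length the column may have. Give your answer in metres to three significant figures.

I = πd⁴/64 = π×74.3⁴/64 = 1.496×10^6 mm⁴
I = 1.496×10^-6 m⁴
Required critical load P_cr = n·P = 2.8 × 385 = 1078 kN = 1.078×10^6 N
From P_cr = π²EI/(K·L)²:  L = (1/K)·√(π²EI/P_cr) = (1/0.5)·√(π²×2.05×10^11×1.496×10^-6/1.078×10^6)
L = 3.35 m

L_max ≈ 3.35 m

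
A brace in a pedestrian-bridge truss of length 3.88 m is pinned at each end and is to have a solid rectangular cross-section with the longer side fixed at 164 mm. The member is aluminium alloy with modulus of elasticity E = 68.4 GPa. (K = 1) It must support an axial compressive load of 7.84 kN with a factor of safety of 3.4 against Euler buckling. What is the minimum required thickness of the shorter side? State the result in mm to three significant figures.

b ≈ 35.2 mm

Required P_cr = n·P = 3.4 × 7.84 = 26.66 kN
L_e = K·L = 1 × 3.88 = 3.880 m
Required I = P_cr·L_e²/(π²E) = 2.666×10^4 × 3.880² / (π² × 6.84×10^10) = 5.944×10^-7 m⁴
I_req = 5.944×10^5 mm⁴
Rectangle, weak axis: I_min = h·b³/12 with h = 164 mm fixed  ⇒  b = (12I/h)^(1/3) = 35.2 mm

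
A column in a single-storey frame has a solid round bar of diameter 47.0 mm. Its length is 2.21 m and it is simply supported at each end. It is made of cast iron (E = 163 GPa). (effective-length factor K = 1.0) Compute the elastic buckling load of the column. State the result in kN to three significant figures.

P_cr ≈ 78.9 kN

I = πd⁴/64 = π×47.0⁴/64 = 2.395×10^5 mm⁴
I = 2.395×10^5 mm⁴ = 2.395×10^-7 m⁴
Effective length L_e = K·L = 1 × 2.21 = 2.210 m
P_cr = π²EI / L_e² = π² × 163×10⁹ × 2.395×10^-7 / 2.210² = 7.890×10^4 N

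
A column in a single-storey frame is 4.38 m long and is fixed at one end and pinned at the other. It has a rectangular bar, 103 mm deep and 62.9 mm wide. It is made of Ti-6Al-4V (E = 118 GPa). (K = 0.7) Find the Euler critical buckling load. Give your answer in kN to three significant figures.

Buckling occurs about the weak axis: I_min = h·b³/12 with b = 62.9 mm (the shorter side).
I_min = 103×62.9³/12 = 2.136×10^6 mm⁴
I = 2.136×10^6 mm⁴ = 2.136×10^-6 m⁴
Effective length L_e = K·L = 0.7 × 4.38 = 3.066 m
P_cr = π²EI / L_e² = π² × 118×10⁹ × 2.136×10^-6 / 3.066² = 2.646×10^5 N

P_cr ≈ 265 kN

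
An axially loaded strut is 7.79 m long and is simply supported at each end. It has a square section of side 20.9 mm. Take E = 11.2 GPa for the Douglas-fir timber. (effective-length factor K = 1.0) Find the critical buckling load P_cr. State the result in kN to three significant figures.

P_cr ≈ 0.0290 kN

I = a⁴/12 = 20.9⁴/12 = 1.590×10^4 mm⁴
I = 1.590×10^4 mm⁴ = 1.590×10^-8 m⁴
Effective length L_e = K·L = 1 × 7.79 = 7.790 m
P_cr = π²EI / L_e² = π² × 11.2×10⁹ × 1.590×10^-8 / 7.790² = 28.96 N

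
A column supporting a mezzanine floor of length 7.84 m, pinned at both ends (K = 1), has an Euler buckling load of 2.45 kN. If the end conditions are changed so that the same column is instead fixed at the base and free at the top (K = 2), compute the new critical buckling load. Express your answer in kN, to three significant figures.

P_cr ≈ 0.612 kN

P_cr ∝ 1/K², so P_cr,new = P_cr,old × (K_old/K_new)² = 2.45 × (1/2)²
= 2.45 × 0.2500 = 0.612 kN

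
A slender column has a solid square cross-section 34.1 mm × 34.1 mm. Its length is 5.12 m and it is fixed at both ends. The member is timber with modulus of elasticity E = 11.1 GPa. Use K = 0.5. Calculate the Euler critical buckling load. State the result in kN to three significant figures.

I = a⁴/12 = 34.1⁴/12 = 1.127×10^5 mm⁴
I = 1.127×10^5 mm⁴ = 1.127×10^-7 m⁴
Effective length L_e = K·L = 0.5 × 5.12 = 2.560 m
P_cr = π²EI / L_e² = π² × 11.1×10⁹ × 1.127×10^-7 / 2.560² = 1.884×10^3 N

P_cr ≈ 1.88 kN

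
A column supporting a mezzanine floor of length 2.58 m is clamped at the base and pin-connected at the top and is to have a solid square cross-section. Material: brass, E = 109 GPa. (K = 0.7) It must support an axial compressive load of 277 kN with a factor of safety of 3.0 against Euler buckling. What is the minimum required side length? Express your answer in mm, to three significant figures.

Required P_cr = n·P = 3.0 × 277 = 831.0 kN
L_e = K·L = 0.7 × 2.58 = 1.806 m
Required I = P_cr·L_e²/(π²E) = 8.310×10^5 × 1.806² / (π² × 1.09×10^11) = 2.519×10^-6 m⁴
I_req = 2.519×10^6 mm⁴
Solid square: I = a⁴/12  ⇒  a = (12I)^(1/4) = (12×2.519×10^6)^(1/4) = 74.2 mm

a ≈ 74.2 mm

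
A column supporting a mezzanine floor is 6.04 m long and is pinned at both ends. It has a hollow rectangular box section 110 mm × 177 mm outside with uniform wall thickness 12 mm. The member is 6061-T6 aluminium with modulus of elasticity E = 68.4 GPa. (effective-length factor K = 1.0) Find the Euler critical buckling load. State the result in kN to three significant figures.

P_cr ≈ 213 kN

Inner dimensions: h_i = 177 − 2×12 = 153.0 mm, b_i = 110 − 2×12 = 86.00 mm
Weak-axis I_min = (h_o·b_o³ − h_i·b_i³)/12 with b_o = 110, b_i = 86.00 mm (shorter outer/inner sides).
I_min = (177×110³ − 153.0×86.00³)/12 = 1.152×10^7 mm⁴
I = 1.152×10^7 mm⁴ = 1.152×10^-5 m⁴
Effective length L_e = K·L = 1 × 6.04 = 6.040 m
P_cr = π²EI / L_e² = π² × 68.4×10⁹ × 1.152×10^-5 / 6.040² = 2.132×10^5 N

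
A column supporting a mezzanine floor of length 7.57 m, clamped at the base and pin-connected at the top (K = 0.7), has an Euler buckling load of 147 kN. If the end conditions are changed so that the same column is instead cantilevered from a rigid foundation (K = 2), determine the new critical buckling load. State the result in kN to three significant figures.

P_cr ≈ 18.0 kN

P_cr ∝ 1/K², so P_cr,new = P_cr,old × (K_old/K_new)² = 147 × (0.7/2)²
= 147 × 0.1225 = 18.0 kN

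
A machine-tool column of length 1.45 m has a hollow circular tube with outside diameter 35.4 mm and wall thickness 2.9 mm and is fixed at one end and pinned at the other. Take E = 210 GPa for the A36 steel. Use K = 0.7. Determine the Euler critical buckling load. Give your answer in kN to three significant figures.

Inner diameter d_i = 35.4 − 2×2.9 = 29.60 mm
I = π(d_o⁴ − d_i⁴)/64 = π(35.4⁴ − 29.60⁴)/64 = 3.941×10^4 mm⁴
I = 3.941×10^4 mm⁴ = 3.941×10^-8 m⁴
Effective length L_e = K·L = 0.7 × 1.45 = 1.015 m
P_cr = π²EI / L_e² = π² × 210×10⁹ × 3.941×10^-8 / 1.015² = 7.928×10^4 N

P_cr ≈ 79.3 kN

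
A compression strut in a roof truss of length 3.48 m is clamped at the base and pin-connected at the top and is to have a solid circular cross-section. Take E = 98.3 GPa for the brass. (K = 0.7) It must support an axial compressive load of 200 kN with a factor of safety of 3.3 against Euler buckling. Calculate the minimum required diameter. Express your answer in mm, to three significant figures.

Required P_cr = n·P = 3.3 × 200 = 660.0 kN
L_e = K·L = 0.7 × 3.48 = 2.436 m
Required I = P_cr·L_e²/(π²E) = 6.600×10^5 × 2.436² / (π² × 9.83×10^10) = 4.037×10^-6 m⁴
I_req = 4.037×10^6 mm⁴
Solid circle: I = πd⁴/64  ⇒  d = (64I/π)^(1/4) = (64×4.037×10^6/π)^(1/4) = 95.2 mm

d ≈ 95.2 mm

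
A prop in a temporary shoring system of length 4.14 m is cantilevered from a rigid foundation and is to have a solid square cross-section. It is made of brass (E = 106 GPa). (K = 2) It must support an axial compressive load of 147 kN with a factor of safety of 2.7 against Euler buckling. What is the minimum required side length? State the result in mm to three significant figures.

a ≈ 133 mm

Required P_cr = n·P = 2.7 × 147 = 396.9 kN
L_e = K·L = 2 × 4.14 = 8.280 m
Required I = P_cr·L_e²/(π²E) = 3.969×10^5 × 8.280² / (π² × 1.06×10^11) = 2.601×10^-5 m⁴
I_req = 2.601×10^7 mm⁴
Solid square: I = a⁴/12  ⇒  a = (12I)^(1/4) = (12×2.601×10^7)^(1/4) = 133 mm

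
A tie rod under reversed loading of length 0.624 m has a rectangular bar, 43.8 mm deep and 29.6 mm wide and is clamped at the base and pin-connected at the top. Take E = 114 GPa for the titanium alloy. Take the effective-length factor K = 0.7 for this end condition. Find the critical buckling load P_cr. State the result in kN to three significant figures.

P_cr ≈ 558 kN

Buckling occurs about the weak axis: I_min = h·b³/12 with b = 29.6 mm (the shorter side).
I_min = 43.8×29.6³/12 = 9.466×10^4 mm⁴
I = 9.466×10^4 mm⁴ = 9.466×10^-8 m⁴
Effective length L_e = K·L = 0.7 × 0.624 = 0.4368 m
P_cr = π²EI / L_e² = π² × 114×10⁹ × 9.466×10^-8 / 0.4368² = 5.582×10^5 N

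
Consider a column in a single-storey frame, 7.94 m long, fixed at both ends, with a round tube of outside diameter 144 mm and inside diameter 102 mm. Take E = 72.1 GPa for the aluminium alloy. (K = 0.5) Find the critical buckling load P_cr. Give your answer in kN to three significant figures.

P_cr ≈ 713 kN

d_o = 144 mm, d_i = 102 mm
I = π(d_o⁴ − d_i⁴)/64 = π(144⁴ − 102.0⁴)/64 = 1.579×10^7 mm⁴
I = 1.579×10^7 mm⁴ = 1.579×10^-5 m⁴
Effective length L_e = K·L = 0.5 × 7.94 = 3.970 m
P_cr = π²EI / L_e² = π² × 72.1×10⁹ × 1.579×10^-5 / 3.970² = 7.131×10^5 N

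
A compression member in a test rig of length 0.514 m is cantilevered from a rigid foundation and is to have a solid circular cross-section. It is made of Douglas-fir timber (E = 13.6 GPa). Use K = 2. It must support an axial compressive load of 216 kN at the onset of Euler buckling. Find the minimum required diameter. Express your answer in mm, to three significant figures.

L_e = K·L = 2 × 0.514 = 1.028 m
Required I = P_cr·L_e²/(π²E) = 2.160×10^5 × 1.028² / (π² × 1.36×10^10) = 1.701×10^-6 m⁴
I_req = 1.701×10^6 mm⁴
Solid circle: I = πd⁴/64  ⇒  d = (64I/π)^(1/4) = (64×1.701×10^6/π)^(1/4) = 76.7 mm

d ≈ 76.7 mm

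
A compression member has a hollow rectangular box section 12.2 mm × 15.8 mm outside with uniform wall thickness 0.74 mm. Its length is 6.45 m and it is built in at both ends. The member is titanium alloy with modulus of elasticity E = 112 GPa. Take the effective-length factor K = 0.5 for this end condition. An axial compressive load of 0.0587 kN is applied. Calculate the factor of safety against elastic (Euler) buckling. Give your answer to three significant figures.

n ≈ 1.67

Inner dimensions: h_i = 15.8 − 2×0.74 = 14.32 mm, b_i = 12.2 − 2×0.74 = 10.72 mm
Weak-axis I_min = (h_o·b_o³ − h_i·b_i³)/12 with b_o = 12.2, b_i = 10.72 mm (shorter outer/inner sides).
I_min = (15.8×12.2³ − 14.32×10.72³)/12 = 920.8 mm⁴
I = 920.8 mm⁴ = 9.208×10^-10 m⁴
Effective length L_e = K·L = 0.5 × 6.45 = 3.225 m
P_cr = π²EI / L_e² = π² × 112×10⁹ × 9.208×10^-10 / 3.225² = 97.86 N
Factor of safety n = P_cr / P = 0.097861 / 0.0587 = 1.67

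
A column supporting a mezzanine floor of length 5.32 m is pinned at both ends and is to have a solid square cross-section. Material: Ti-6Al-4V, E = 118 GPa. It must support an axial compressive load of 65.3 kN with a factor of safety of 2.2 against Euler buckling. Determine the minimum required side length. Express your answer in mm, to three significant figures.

Required P_cr = n·P = 2.2 × 65.3 = 143.7 kN
L_e = K·L = 1 × 5.32 = 5.320 m
Required I = P_cr·L_e²/(π²E) = 1.437×10^5 × 5.320² / (π² × 1.18×10^11) = 3.491×10^-6 m⁴
I_req = 3.491×10^6 mm⁴
Solid square: I = a⁴/12  ⇒  a = (12I)^(1/4) = (12×3.491×10^6)^(1/4) = 80.5 mm

a ≈ 80.5 mm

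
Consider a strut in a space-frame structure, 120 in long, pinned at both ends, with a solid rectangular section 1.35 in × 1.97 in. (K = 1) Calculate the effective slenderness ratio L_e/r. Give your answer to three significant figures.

For a rectangle r_min = b/√12 = 1.35/√12 = 0.3897 in
L_e = K·L = 1 × 120 = 120.0 in
λ = L_e / r_min = 120.00 / 0.3897 = 308

λ ≈ 308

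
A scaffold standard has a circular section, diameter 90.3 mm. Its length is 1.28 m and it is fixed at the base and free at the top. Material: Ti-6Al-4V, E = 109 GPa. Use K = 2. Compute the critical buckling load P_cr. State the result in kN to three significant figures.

I = πd⁴/64 = π×90.3⁴/64 = 3.264×10^6 mm⁴
I = 3.264×10^6 mm⁴ = 3.264×10^-6 m⁴
Effective length L_e = K·L = 2 × 1.28 = 2.560 m
P_cr = π²EI / L_e² = π² × 109×10⁹ × 3.264×10^-6 / 2.560² = 5.358×10^5 N

P_cr ≈ 536 kN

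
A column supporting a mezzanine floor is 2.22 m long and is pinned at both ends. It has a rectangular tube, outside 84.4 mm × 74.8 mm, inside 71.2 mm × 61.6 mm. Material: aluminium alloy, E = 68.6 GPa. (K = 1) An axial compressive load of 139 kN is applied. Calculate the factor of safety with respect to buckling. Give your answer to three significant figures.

n ≈ 1.54

Weak-axis I_min = (h_o·b_o³ − h_i·b_i³)/12 with b_o = 74.8, b_i = 61.60 mm (shorter outer/inner sides).
I_min = (84.4×74.8³ − 71.20×61.60³)/12 = 1.557×10^6 mm⁴
I = 1.557×10^6 mm⁴ = 1.557×10^-6 m⁴
Effective length L_e = K·L = 1 × 2.22 = 2.220 m
P_cr = π²EI / L_e² = π² × 68.6×10⁹ × 1.557×10^-6 / 2.220² = 2.138×10^5 N
Factor of safety n = P_cr / P = 213.85 / 139 = 1.54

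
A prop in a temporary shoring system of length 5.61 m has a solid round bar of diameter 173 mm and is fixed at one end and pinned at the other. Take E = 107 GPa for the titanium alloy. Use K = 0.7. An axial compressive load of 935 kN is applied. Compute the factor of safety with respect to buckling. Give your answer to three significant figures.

n ≈ 3.22

I = πd⁴/64 = π×173⁴/64 = 4.397×10^7 mm⁴
I = 4.397×10^7 mm⁴ = 4.397×10^-5 m⁴
Effective length L_e = K·L = 0.7 × 5.61 = 3.927 m
P_cr = π²EI / L_e² = π² × 107×10⁹ × 4.397×10^-5 / 3.927² = 3.011×10^6 N
Factor of safety n = P_cr / P = 3011.0 / 935 = 3.22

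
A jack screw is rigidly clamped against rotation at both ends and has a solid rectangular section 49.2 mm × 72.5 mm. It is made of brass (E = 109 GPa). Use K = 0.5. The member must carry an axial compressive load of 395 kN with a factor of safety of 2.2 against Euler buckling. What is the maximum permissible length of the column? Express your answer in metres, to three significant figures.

Buckling occurs about the weak axis: I_min = h·b³/12 with b = 49.2 mm (the shorter side).
I_min = 72.5×49.2³/12 = 7.195×10^5 mm⁴
I = 7.195×10^-7 m⁴
Required critical load P_cr = n·P = 2.2 × 395 = 869.0 kN = 8.690×10^5 N
From P_cr = π²EI/(K·L)²:  L = (1/K)·√(π²EI/P_cr) = (1/0.5)·√(π²×1.09×10^11×7.195×10^-7/8.690×10^5)
L = 1.89 m

L_max ≈ 1.89 m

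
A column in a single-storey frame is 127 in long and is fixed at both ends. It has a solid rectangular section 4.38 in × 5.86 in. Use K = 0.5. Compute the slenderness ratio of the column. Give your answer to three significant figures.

λ ≈ 50.2

For a rectangle r_min = b/√12 = 4.38/√12 = 1.264 in
L_e = K·L = 0.5 × 127 = 63.50 in
λ = L_e / r_min = 63.500 / 1.264 = 50.2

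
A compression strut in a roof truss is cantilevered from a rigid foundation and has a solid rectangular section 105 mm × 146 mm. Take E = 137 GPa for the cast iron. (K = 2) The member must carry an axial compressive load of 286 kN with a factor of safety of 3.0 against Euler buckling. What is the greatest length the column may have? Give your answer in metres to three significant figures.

Buckling occurs about the weak axis: I_min = h·b³/12 with b = 105 mm (the shorter side).
I_min = 146×105³/12 = 1.408×10^7 mm⁴
I = 1.408×10^-5 m⁴
Required critical load P_cr = n·P = 3.0 × 286 = 858.0 kN = 8.580×10^5 N
From P_cr = π²EI/(K·L)²:  L = (1/K)·√(π²EI/P_cr) = (1/2)·√(π²×1.37×10^11×1.408×10^-5/8.580×10^5)
L = 2.36 m

L_max ≈ 2.36 m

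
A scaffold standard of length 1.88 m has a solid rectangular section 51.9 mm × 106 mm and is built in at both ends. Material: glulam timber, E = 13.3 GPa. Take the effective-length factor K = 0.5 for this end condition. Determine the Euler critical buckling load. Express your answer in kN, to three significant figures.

Buckling occurs about the weak axis: I_min = h·b³/12 with b = 51.9 mm (the shorter side).
I_min = 106×51.9³/12 = 1.235×10^6 mm⁴
I = 1.235×10^6 mm⁴ = 1.235×10^-6 m⁴
Effective length L_e = K·L = 0.5 × 1.88 = 0.9400 m
P_cr = π²EI / L_e² = π² × 13.3×10⁹ × 1.235×10^-6 / 0.9400² = 1.835×10^5 N

P_cr ≈ 183 kN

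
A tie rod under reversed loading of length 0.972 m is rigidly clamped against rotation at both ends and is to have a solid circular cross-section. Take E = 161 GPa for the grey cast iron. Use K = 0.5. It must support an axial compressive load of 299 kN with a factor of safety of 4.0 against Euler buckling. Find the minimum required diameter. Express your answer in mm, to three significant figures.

Required P_cr = n·P = 4.0 × 299 = 1196 kN
L_e = K·L = 0.5 × 0.972 = 0.4860 m
Required I = P_cr·L_e²/(π²E) = 1.196×10^6 × 0.4860² / (π² × 1.61×10^11) = 1.778×10^-7 m⁴
I_req = 1.778×10^5 mm⁴
Solid circle: I = πd⁴/64  ⇒  d = (64I/π)^(1/4) = (64×1.778×10^5/π)^(1/4) = 43.6 mm

d ≈ 43.6 mm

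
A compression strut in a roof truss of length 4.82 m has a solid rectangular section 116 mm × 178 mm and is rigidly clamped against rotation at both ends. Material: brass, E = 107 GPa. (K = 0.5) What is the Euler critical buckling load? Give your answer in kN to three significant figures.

P_cr ≈ 4210 kN

Buckling occurs about the weak axis: I_min = h·b³/12 with b = 116 mm (the shorter side).
I_min = 178×116³/12 = 2.315×10^7 mm⁴
I = 2.315×10^7 mm⁴ = 2.315×10^-5 m⁴
Effective length L_e = K·L = 0.5 × 4.82 = 2.410 m
P_cr = π²EI / L_e² = π² × 107×10⁹ × 2.315×10^-5 / 2.410² = 4.210×10^6 N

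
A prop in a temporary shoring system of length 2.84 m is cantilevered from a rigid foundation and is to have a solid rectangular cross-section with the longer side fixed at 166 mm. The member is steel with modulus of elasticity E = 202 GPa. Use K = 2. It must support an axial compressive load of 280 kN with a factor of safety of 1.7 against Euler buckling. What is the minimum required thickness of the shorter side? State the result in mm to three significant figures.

Required P_cr = n·P = 1.7 × 280 = 476.0 kN
L_e = K·L = 2 × 2.84 = 5.680 m
Required I = P_cr·L_e²/(π²E) = 4.760×10^5 × 5.680² / (π² × 2.02×10^11) = 7.703×10^-6 m⁴
I_req = 7.703×10^6 mm⁴
Rectangle, weak axis: I_min = h·b³/12 with h = 166 mm fixed  ⇒  b = (12I/h)^(1/3) = 82.3 mm

b ≈ 82.3 mm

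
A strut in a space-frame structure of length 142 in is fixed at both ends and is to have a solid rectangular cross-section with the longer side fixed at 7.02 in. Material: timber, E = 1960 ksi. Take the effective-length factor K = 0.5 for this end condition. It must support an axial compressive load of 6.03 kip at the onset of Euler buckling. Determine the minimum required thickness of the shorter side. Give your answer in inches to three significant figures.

L_e = K·L = 0.5 × 142 = 71.00 in
Required I = P_cr·L_e²/(π²E) = 6.030×10^3 × 71.00² / (π² × 1.96×10^6) = 1.571 in⁴
Rectangle, weak axis: I_min = h·b³/12 with h = 7.02 in fixed  ⇒  b = (12I/h)^(1/3) = 1.39 in

b ≈ 1.39 in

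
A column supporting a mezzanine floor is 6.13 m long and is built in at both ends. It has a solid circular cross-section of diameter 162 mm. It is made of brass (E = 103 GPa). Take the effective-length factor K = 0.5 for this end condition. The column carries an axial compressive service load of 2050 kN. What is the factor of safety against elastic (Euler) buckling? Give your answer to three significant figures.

n ≈ 1.78

I = πd⁴/64 = π×162⁴/64 = 3.381×10^7 mm⁴
I = 3.381×10^7 mm⁴ = 3.381×10^-5 m⁴
Effective length L_e = K·L = 0.5 × 6.13 = 3.065 m
P_cr = π²EI / L_e² = π² × 103×10⁹ × 3.381×10^-5 / 3.065² = 3.659×10^6 N
Factor of safety n = P_cr / P = 3658.5 / 2050 = 1.78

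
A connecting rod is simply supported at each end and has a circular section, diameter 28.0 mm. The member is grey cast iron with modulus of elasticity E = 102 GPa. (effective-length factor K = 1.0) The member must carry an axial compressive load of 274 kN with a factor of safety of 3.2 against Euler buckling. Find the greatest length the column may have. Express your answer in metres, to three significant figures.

L_max ≈ 0.186 m

I = πd⁴/64 = π×28.0⁴/64 = 3.017×10^4 mm⁴
I = 3.017×10^-8 m⁴
Required critical load P_cr = n·P = 3.2 × 274 = 876.8 kN = 8.768×10^5 N
From P_cr = π²EI/(K·L)²:  L = (1/K)·√(π²EI/P_cr) = (1/1)·√(π²×1.02×10^11×3.017×10^-8/8.768×10^5)
L = 0.186 m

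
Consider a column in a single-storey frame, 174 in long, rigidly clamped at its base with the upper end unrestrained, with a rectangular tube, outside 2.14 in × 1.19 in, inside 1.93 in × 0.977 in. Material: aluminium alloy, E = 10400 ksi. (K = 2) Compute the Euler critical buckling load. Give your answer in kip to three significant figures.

Weak-axis I_min = (h_o·b_o³ − h_i·b_i³)/12 with b_o = 1.19, b_i = 0.9770 in (shorter outer/inner sides).
I_min = (2.14×1.19³ − 1.930×0.9770³)/12 = 0.1505 in⁴
Effective length L_e = K·L = 2 × 174 = 348.0 in
P_cr = π²EI / L_e² = π² × 10400×10³ × 0.1505 / 348.0² = 127.6 lb

P_cr ≈ 0.128 kip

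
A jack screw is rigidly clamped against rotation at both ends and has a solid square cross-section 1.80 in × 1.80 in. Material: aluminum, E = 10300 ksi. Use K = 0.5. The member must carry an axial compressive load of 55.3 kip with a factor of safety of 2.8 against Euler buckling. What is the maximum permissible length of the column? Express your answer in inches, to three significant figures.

L_max ≈ 47.9 in

I = a⁴/12 = 1.80⁴/12 = 0.8748 in⁴
Required critical load P_cr = n·P = 2.8 × 55.3 = 154.8 kip = 1.548×10^5 lb
From P_cr = π²EI/(K·L)²:  L = (1/K)·√(π²EI/P_cr) = (1/0.5)·√(π²×1.03×10^7×0.8748/1.548×10^5)
L = 47.9 in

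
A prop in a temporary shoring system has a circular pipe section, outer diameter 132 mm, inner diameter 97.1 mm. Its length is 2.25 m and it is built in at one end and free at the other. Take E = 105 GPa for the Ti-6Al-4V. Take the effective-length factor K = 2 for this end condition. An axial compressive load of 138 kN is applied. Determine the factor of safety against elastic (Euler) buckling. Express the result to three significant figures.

d_o = 132 mm, d_i = 97.1 mm
I = π(d_o⁴ − d_i⁴)/64 = π(132⁴ − 97.10⁴)/64 = 1.054×10^7 mm⁴
I = 1.054×10^7 mm⁴ = 1.054×10^-5 m⁴
Effective length L_e = K·L = 2 × 2.25 = 4.500 m
P_cr = π²EI / L_e² = π² × 105×10⁹ × 1.054×10^-5 / 4.500² = 5.393×10^5 N
Factor of safety n = P_cr / P = 539.35 / 138 = 3.91

n ≈ 3.91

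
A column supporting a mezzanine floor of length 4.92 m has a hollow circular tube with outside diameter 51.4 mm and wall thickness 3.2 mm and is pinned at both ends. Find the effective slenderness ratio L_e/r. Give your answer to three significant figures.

λ ≈ 288

Inner diameter d_i = 51.4 − 2×3.2 = 45.00 mm
I = π(d_o⁴ − d_i⁴)/64 = π(51.4⁴ − 45.00⁴)/64 = 1.413×10^5 mm⁴
A = 484.6 mm²;  r_min = √(I/A) = √(1.413×10^5/484.6) = 17.08 mm
L_e = K·L = 1 × 4.92 m = 4.920 m = 4920.0 mm
λ = L_e / r_min = 4920.0 / 17.08 = 288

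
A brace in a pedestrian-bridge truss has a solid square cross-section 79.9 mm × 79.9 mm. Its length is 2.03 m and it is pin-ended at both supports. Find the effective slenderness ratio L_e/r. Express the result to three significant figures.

λ ≈ 88.0

For a square r = a/√12 = 79.9/√12 = 23.07 mm
L_e = K·L = 1 × 2.03 m = 2.030 m = 2030.0 mm
λ = L_e / r_min = 2030.0 / 23.07 = 88.0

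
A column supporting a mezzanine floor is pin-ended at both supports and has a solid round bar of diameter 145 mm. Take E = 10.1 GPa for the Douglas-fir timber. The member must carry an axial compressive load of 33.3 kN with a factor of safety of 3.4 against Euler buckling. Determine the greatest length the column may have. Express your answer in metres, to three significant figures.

I = πd⁴/64 = π×145⁴/64 = 2.170×10^7 mm⁴
I = 2.170×10^-5 m⁴
Required critical load P_cr = n·P = 3.4 × 33.3 = 113.2 kN = 1.132×10^5 N
From P_cr = π²EI/(K·L)²:  L = (1/K)·√(π²EI/P_cr) = (1/1)·√(π²×1.01×10^10×2.170×10^-5/1.132×10^5)
L = 4.37 m

L_max ≈ 4.37 m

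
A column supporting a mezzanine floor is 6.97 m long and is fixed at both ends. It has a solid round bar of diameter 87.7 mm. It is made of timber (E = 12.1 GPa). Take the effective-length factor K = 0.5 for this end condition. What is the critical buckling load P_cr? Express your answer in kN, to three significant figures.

I = πd⁴/64 = π×87.7⁴/64 = 2.904×10^6 mm⁴
I = 2.904×10^6 mm⁴ = 2.904×10^-6 m⁴
Effective length L_e = K·L = 0.5 × 6.97 = 3.485 m
P_cr = π²EI / L_e² = π² × 12.1×10⁹ × 2.904×10^-6 / 3.485² = 2.855×10^4 N

P_cr ≈ 28.6 kN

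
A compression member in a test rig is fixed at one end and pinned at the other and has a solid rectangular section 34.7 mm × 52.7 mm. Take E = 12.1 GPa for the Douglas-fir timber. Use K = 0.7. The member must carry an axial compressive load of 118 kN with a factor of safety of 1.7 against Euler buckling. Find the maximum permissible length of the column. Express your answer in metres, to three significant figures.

Buckling occurs about the weak axis: I_min = h·b³/12 with b = 34.7 mm (the shorter side).
I_min = 52.7×34.7³/12 = 1.835×10^5 mm⁴
I = 1.835×10^-7 m⁴
Required critical load P_cr = n·P = 1.7 × 118 = 200.6 kN = 2.006×10^5 N
From P_cr = π²EI/(K·L)²:  L = (1/K)·√(π²EI/P_cr) = (1/0.7)·√(π²×1.21×10^10×1.835×10^-7/2.006×10^5)
L = 0.472 m

L_max ≈ 0.472 m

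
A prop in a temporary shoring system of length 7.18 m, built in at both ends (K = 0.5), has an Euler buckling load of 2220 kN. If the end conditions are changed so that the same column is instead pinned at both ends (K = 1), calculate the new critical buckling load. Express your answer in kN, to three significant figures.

P_cr ≈ 555 kN

P_cr ∝ 1/K², so P_cr,new = P_cr,old × (K_old/K_new)² = 2220 × (0.5/1)²
= 2220 × 0.2500 = 555 kN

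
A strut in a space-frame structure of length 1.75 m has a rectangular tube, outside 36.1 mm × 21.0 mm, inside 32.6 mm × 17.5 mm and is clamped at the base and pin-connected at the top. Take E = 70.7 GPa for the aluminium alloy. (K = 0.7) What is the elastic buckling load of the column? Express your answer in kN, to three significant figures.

Weak-axis I_min = (h_o·b_o³ − h_i·b_i³)/12 with b_o = 21.0, b_i = 17.50 mm (shorter outer/inner sides).
I_min = (36.1×21.0³ − 32.60×17.50³)/12 = 1.330×10^4 mm⁴
I = 1.330×10^4 mm⁴ = 1.330×10^-8 m⁴
Effective length L_e = K·L = 0.7 × 1.75 = 1.225 m
P_cr = π²EI / L_e² = π² × 70.7×10⁹ × 1.330×10^-8 / 1.225² = 6.185×10^3 N

P_cr ≈ 6.18 kN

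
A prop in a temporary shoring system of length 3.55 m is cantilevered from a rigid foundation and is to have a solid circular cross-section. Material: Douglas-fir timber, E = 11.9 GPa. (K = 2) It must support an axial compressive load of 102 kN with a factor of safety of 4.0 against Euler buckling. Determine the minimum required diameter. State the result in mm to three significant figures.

Required P_cr = n·P = 4.0 × 102 = 408.0 kN
L_e = K·L = 2 × 3.55 = 7.100 m
Required I = P_cr·L_e²/(π²E) = 4.080×10^5 × 7.100² / (π² × 1.19×10^10) = 1.751×10^-4 m⁴
I_req = 1.751×10^8 mm⁴
Solid circle: I = πd⁴/64  ⇒  d = (64I/π)^(1/4) = (64×1.751×10^8/π)^(1/4) = 244 mm

d ≈ 244 mm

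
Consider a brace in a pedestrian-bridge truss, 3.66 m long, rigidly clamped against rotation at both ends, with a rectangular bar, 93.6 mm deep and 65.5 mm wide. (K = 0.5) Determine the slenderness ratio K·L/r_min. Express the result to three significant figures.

Buckling occurs about the weak axis: I_min = h·b³/12 with b = 65.5 mm (the shorter side).
I_min = 93.6×65.5³/12 = 2.192×10^6 mm⁴
A = 6.131×10^3 mm²;  r_min = √(I/A) = √(2.192×10^6/6.131×10^3) = 18.91 mm
L_e = K·L = 0.5 × 3.66 m = 1.830 m = 1830.0 mm
λ = L_e / r_min = 1830.0 / 18.91 = 96.8

λ ≈ 96.8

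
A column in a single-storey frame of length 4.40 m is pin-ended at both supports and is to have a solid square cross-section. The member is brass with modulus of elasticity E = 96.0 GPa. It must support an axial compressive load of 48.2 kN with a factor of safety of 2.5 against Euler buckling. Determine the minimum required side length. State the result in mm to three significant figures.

a ≈ 73.7 mm

Required P_cr = n·P = 2.5 × 48.2 = 120.5 kN
L_e = K·L = 1 × 4.40 = 4.400 m
Required I = P_cr·L_e²/(π²E) = 1.205×10^5 × 4.400² / (π² × 9.60×10^10) = 2.462×10^-6 m⁴
I_req = 2.462×10^6 mm⁴
Solid square: I = a⁴/12  ⇒  a = (12I)^(1/4) = (12×2.462×10^6)^(1/4) = 73.7 mm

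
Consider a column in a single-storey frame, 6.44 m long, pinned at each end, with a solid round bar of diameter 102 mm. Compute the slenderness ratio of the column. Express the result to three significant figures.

For a solid circle r = d/4 = 102/4 = 25.50 mm
L_e = K·L = 1 × 6.44 m = 6.440 m = 6440.0 mm
λ = L_e / r_min = 6440.0 / 25.50 = 253

λ ≈ 253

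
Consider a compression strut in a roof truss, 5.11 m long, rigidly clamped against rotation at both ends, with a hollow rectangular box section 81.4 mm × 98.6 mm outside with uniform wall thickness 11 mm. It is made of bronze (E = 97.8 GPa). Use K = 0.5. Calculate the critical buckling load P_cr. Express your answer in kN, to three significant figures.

P_cr ≈ 457 kN

Inner dimensions: h_i = 98.6 − 2×11 = 76.60 mm, b_i = 81.4 − 2×11 = 59.40 mm
Weak-axis I_min = (h_o·b_o³ − h_i·b_i³)/12 with b_o = 81.4, b_i = 59.40 mm (shorter outer/inner sides).
I_min = (98.6×81.4³ − 76.60×59.40³)/12 = 3.094×10^6 mm⁴
I = 3.094×10^6 mm⁴ = 3.094×10^-6 m⁴
Effective length L_e = K·L = 0.5 × 5.11 = 2.555 m
P_cr = π²EI / L_e² = π² × 97.8×10⁹ × 3.094×10^-6 / 2.555² = 4.575×10^5 N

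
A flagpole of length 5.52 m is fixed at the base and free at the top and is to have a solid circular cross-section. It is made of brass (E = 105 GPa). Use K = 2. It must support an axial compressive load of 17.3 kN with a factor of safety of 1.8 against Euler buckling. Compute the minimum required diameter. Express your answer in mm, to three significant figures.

d ≈ 92.9 mm

Required P_cr = n·P = 1.8 × 17.3 = 31.14 kN
L_e = K·L = 2 × 5.52 = 11.04 m
Required I = P_cr·L_e²/(π²E) = 3.114×10^4 × 11.04² / (π² × 1.05×10^11) = 3.662×10^-6 m⁴
I_req = 3.662×10^6 mm⁴
Solid circle: I = πd⁴/64  ⇒  d = (64I/π)^(1/4) = (64×3.662×10^6/π)^(1/4) = 92.9 mm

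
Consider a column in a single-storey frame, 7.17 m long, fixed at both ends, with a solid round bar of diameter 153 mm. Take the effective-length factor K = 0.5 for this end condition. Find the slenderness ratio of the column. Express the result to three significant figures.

λ ≈ 93.7

For a solid circle r = d/4 = 153/4 = 38.25 mm
L_e = K·L = 0.5 × 7.17 m = 3.585 m = 3585.0 mm
λ = L_e / r_min = 3585.0 / 38.25 = 93.7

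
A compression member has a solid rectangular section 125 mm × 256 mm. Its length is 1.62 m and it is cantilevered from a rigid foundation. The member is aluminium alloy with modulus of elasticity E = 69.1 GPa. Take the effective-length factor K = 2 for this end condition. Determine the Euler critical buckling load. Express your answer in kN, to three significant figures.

P_cr ≈ 2710 kN

Buckling occurs about the weak axis: I_min = h·b³/12 with b = 125 mm (the shorter side).
I_min = 256×125³/12 = 4.167×10^7 mm⁴
I = 4.167×10^7 mm⁴ = 4.167×10^-5 m⁴
Effective length L_e = K·L = 2 × 1.62 = 3.240 m
P_cr = π²EI / L_e² = π² × 69.1×10⁹ × 4.167×10^-5 / 3.240² = 2.707×10^6 N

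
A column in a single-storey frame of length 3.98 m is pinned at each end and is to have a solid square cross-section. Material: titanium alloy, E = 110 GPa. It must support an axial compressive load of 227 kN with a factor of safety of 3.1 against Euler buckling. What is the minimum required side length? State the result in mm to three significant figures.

a ≈ 105 mm

Required P_cr = n·P = 3.1 × 227 = 703.7 kN
L_e = K·L = 1 × 3.98 = 3.980 m
Required I = P_cr·L_e²/(π²E) = 7.037×10^5 × 3.980² / (π² × 1.10×10^11) = 1.027×10^-5 m⁴
I_req = 1.027×10^7 mm⁴
Solid square: I = a⁴/12  ⇒  a = (12I)^(1/4) = (12×1.027×10^7)^(1/4) = 105 mm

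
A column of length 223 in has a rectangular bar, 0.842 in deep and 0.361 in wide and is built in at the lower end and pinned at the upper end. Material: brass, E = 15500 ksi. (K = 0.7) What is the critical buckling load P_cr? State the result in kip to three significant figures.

Buckling occurs about the weak axis: I_min = h·b³/12 with b = 0.361 in (the shorter side).
I_min = 0.842×0.361³/12 = 3.301×10^-3 in⁴
Effective length L_e = K·L = 0.7 × 223 = 156.1 in
P_cr = π²EI / L_e² = π² × 15500×10³ × 3.301×10^-3 / 156.1² = 20.72 lb

P_cr ≈ 0.0207 kip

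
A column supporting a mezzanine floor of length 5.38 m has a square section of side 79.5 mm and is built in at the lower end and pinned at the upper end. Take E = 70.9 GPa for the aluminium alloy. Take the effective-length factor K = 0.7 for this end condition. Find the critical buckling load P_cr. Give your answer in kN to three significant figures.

I = a⁴/12 = 79.5⁴/12 = 3.329×10^6 mm⁴
I = 3.329×10^6 mm⁴ = 3.329×10^-6 m⁴
Effective length L_e = K·L = 0.7 × 5.38 = 3.766 m
P_cr = π²EI / L_e² = π² × 70.9×10⁹ × 3.329×10^-6 / 3.766² = 1.642×10^5 N

P_cr ≈ 164 kN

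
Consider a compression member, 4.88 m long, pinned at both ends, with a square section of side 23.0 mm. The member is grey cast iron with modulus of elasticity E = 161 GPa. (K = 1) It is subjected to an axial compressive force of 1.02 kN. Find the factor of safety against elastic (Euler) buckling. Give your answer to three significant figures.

I = a⁴/12 = 23.0⁴/12 = 2.332×10^4 mm⁴
I = 2.332×10^4 mm⁴ = 2.332×10^-8 m⁴
Effective length L_e = K·L = 1 × 4.88 = 4.880 m
P_cr = π²EI / L_e² = π² × 161×10⁹ × 2.332×10^-8 / 4.880² = 1.556×10^3 N
Factor of safety n = P_cr / P = 1.5560 / 1.02 = 1.53

n ≈ 1.53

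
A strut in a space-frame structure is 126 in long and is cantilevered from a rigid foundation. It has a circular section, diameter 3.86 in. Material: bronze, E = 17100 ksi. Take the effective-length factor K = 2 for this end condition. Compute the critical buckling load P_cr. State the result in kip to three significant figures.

I = πd⁴/64 = π×3.86⁴/64 = 10.90 in⁴
Effective length L_e = K·L = 2 × 126 = 252.0 in
P_cr = π²EI / L_e² = π² × 17100×10³ × 10.90 / 252.0² = 2.896×10^4 lb

P_cr ≈ 29.0 kip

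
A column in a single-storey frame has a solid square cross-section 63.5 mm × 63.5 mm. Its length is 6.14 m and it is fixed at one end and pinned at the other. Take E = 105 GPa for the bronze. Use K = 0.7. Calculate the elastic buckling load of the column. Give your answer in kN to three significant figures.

P_cr ≈ 76.0 kN

I = a⁴/12 = 63.5⁴/12 = 1.355×10^6 mm⁴
I = 1.355×10^6 mm⁴ = 1.355×10^-6 m⁴
Effective length L_e = K·L = 0.7 × 6.14 = 4.298 m
P_cr = π²EI / L_e² = π² × 105×10⁹ × 1.355×10^-6 / 4.298² = 7.601×10^4 N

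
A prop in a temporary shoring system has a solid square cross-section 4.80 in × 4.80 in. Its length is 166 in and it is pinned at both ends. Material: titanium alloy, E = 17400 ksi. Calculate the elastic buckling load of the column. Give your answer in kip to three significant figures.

I = a⁴/12 = 4.80⁴/12 = 44.24 in⁴
Effective length L_e = K·L = 1 × 166 = 166.0 in
P_cr = π²EI / L_e² = π² × 17400×10³ × 44.24 / 166.0² = 2.757×10^5 lb

P_cr ≈ 276 kip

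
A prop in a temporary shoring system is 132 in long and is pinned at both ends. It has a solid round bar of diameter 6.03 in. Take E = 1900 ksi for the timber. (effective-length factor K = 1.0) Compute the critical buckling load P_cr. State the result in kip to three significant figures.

I = πd⁴/64 = π×6.03⁴/64 = 64.90 in⁴
Effective length L_e = K·L = 1 × 132 = 132.0 in
P_cr = π²EI / L_e² = π² × 1900×10³ × 64.90 / 132.0² = 6.985×10^4 lb

P_cr ≈ 69.8 kip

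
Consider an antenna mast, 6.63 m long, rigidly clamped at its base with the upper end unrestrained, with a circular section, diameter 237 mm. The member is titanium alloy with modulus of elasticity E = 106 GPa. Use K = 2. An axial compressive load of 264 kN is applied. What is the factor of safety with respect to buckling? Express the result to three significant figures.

n ≈ 3.49

I = πd⁴/64 = π×237⁴/64 = 1.549×10^8 mm⁴
I = 1.549×10^8 mm⁴ = 1.549×10^-4 m⁴
Effective length L_e = K·L = 2 × 6.63 = 13.26 m
P_cr = π²EI / L_e² = π² × 106×10⁹ × 1.549×10^-4 / 13.26² = 9.215×10^5 N
Factor of safety n = P_cr / P = 921.47 / 264 = 3.49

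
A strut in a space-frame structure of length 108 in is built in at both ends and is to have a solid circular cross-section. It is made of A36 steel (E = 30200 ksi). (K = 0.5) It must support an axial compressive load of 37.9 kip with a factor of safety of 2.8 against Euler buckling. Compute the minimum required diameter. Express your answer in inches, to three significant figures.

Required P_cr = n·P = 2.8 × 37.9 = 106.1 kip
L_e = K·L = 0.5 × 108 = 54.00 in
Required I = P_cr·L_e²/(π²E) = 1.061×10^5 × 54.00² / (π² × 3.02×10^7) = 1.038 in⁴
Solid circle: I = πd⁴/64  ⇒  d = (64I/π)^(1/4) = (64×1.038/π)^(1/4) = 2.14 in

d ≈ 2.14 in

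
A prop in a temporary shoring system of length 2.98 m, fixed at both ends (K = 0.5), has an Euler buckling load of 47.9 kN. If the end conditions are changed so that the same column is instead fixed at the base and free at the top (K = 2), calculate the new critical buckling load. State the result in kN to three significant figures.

P_cr ≈ 2.99 kN

P_cr ∝ 1/K², so P_cr,new = P_cr,old × (K_old/K_new)² = 47.9 × (0.5/2)²
= 47.9 × 0.06250 = 2.99 kN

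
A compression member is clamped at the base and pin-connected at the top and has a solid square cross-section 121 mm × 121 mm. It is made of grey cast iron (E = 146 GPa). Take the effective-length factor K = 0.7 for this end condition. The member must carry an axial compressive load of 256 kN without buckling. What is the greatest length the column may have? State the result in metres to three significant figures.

I = a⁴/12 = 121⁴/12 = 1.786×10^7 mm⁴
I = 1.786×10^-5 m⁴
At the buckling limit P_cr = P = 2.560×10^5 N
From P_cr = π²EI/(K·L)²:  L = (1/K)·√(π²EI/P_cr) = (1/0.7)·√(π²×1.46×10^11×1.786×10^-5/2.560×10^5)
L = 14.3 m

L_max ≈ 14.3 m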